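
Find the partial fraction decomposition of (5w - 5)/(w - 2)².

(5w - 5) = A(w - 2) + B. At w = 2: B = 5·2 - 5 = 5. Coeff of w: A = 5
Result: 5/(w - 2) + 5/(w - 2)²


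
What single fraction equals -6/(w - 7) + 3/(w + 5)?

Common denominator (w - 7)(w + 5). Numerator: -6(w + 5) + 3(w - 7) = (-6w - 30) + (3w - 21) = -3w - 51
Result: (-3w - 51)/[(w - 7)(w + 5)]


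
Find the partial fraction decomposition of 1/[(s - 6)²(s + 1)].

Cover-up at s=-1: γ = 1/(-1 - 6)² = 1/49. Cover-up at s=6: β = 1/(6 + 1) = 1/7. Comparing s² coeff: α = -γ = -1/49
Result: (-1/49)/(s - 6) + (1/7)/(s - 6)² + (1/49)/(s + 1)


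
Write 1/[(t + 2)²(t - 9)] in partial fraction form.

Cover-up at t=9: γ = 1/(9 + 2)² = 1/121. Cover-up at t=-2: β = 1/(-2 - 9) = -1/11. Comparing t² coeff: α = -γ = -1/121
Result: (-1/121)/(t + 2) - (1/11)/(t + 2)² + (1/121)/(t - 9)


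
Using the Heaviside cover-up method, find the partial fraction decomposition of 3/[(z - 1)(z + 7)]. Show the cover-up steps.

Cover (z - 1): set z=1, get P = 3/(1 + 7) = 3/8. Cover (z + 7): set z=-7, get Q = 3/(-7 - 1) = -3/8.
Result: (3/8)/(z - 1) - (3/8)/(z + 7)


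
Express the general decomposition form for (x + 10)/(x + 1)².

Repeated linear factor: α/(x + 1) + β/(x + 1)²


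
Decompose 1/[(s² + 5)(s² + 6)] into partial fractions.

Coefficient matching gives α = γ = 0, β = 1/(6-5) = 1, δ = -β = -1
Result: 1/(s² + 5) - 1/(s² + 6)


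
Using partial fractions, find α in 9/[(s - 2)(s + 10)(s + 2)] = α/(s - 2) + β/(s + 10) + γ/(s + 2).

Cover-up at s = 2: α = 9/[(2 + 10)(2 + 2)] = 9/[(12)(4)] = 9/48 = 3/16


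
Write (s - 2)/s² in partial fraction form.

(s - 2) = Ps + Q. At s = 0: Q = 1·0 - 2 = -2. Coeff of s: P = 1
Result: 1/s - 2/s²


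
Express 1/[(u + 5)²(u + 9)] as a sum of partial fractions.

Cover-up at u=-9: C = 1/(-9 + 5)² = 1/16. Cover-up at u=-5: B = 1/(-5 + 9) = 1/4. Comparing u² coeff: A = -C = -1/16
Result: (-1/16)/(u + 5) + (1/4)/(u + 5)² + (1/16)/(u + 9)


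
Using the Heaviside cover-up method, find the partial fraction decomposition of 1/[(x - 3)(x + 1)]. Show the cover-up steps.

Cover (x - 3): set x=3, get P = 1/(3 + 1) = 1/4. Cover (x + 1): set x=-1, get Q = 1/(-1 - 3) = -1/4.
Result: (1/4)/(x - 3) - (1/4)/(x + 1)


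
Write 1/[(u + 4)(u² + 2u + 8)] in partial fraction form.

Cover-up at u = -4: P = 1/((-4)² + 2·(-4) + 8) = 1/16. Then Q = -P = -1/16, R = -P·(2 - 4) = 1/8
Result: (1/16)/(u + 4) - ((1/16)u - 1/8)/(u² + 2u + 8)


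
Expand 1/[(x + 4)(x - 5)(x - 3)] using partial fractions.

Using cover-up method: P = 1/63, Q = 1/18, R = -1/14
Result: (1/63)/(x + 4) + (1/18)/(x - 5) - (1/14)/(x - 3)


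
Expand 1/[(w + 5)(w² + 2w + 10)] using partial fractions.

Cover-up at w = -5: P = 1/((-5)² + 2·(-5) + 10) = 1/25. Then Q = -P = -1/25, R = -P·(2 - 5) = 3/25
Result: (1/25)/(w + 5) - ((1/25)w - 3/25)/(w² + 2w + 10)


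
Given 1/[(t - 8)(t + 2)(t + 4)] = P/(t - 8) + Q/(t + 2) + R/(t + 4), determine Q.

Cover-up at t = -2: Q = 1/[(-2 - 8)(-2 + 4)] = 1/[(-10)(2)] = -1/20


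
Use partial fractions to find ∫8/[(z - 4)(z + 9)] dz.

Decompose: 8/[(z - 4)(z + 9)] = (8/13)/(z - 4) - (8/13)/(z + 9). Integrate each term: (8/13) ln|(z - 4)| - (8/13) ln|(z + 9)| + C


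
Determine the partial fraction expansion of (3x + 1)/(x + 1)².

(3x + 1) = P(x + 1) + Q. At x = -1: Q = 3·(-1) + 1 = -2. Coeff of x: P = 3
Result: 3/(x + 1) - 2/(x + 1)²


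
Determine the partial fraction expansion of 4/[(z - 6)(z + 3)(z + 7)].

Using cover-up method: α = 4/117, β = -1/9, γ = 1/13
Result: (4/117)/(z - 6) - (1/9)/(z + 3) + (1/13)/(z + 7)


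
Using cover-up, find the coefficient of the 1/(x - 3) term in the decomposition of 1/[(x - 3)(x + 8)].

Cover (x - 3), set x=3: 1/((x + 8) at x=3) = 1/(11) = 1/11


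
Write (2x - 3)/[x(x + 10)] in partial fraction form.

At x=0: A = (2·0 - 3)/(0 + 10) = -3/10. At x=-10: B = (2·(-10) - 3)/(-10 - 0) = 23/10
Result: (-3/10)/x + (23/10)/(x + 10)


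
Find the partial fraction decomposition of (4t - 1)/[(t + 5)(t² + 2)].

At t=-5: A = (4·(-5) - 1)/((-5)² + 2) = -7/9. B = -A = 7/9, C = 4 - (-5)·A = 1/9
Result: (-7/9)/(t + 5) + ((7/9)t + 1/9)/(t² + 2)


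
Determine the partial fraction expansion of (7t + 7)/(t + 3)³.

(7t + 7) = A(t + 3)² + B(t + 3) + C. At t = -3: C = 7·(-3) + 7 = -14. Coefficients: A = 0, B = 7
Result: 7/(t + 3)² - 14/(t + 3)³


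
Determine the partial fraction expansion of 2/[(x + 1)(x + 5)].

2/(x + 1)(x + 5) = P/(x + 1) + Q/(x + 5). P = 2/(-1 + 5) = 1/2, Q = 2/(-5 + 1) = -1/2
Result: (1/2)/(x + 1) - (1/2)/(x + 5)


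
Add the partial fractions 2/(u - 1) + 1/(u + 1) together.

Common denominator (u - 1)(u + 1). Numerator: 2(u + 1) + 1(u - 1) = (2u + 2) + (u - 1) = 3u + 1
Result: (3u + 1)/[(u - 1)(u + 1)]


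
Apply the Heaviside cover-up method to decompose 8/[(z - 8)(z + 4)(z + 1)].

Cover (z - 8), z=8: A = 8/[(8 + 4)(8 + 1)] = 2/27. Cover (z + 4), z=-4: B = 8/[(-4 - 8)(-4 + 1)] = 2/9. Cover (z + 1), z=-1: C = 8/[(-1 - 8)(-1 + 4)] = -8/27.
Result: (2/27)/(z - 8) + (2/9)/(z + 4) - (8/27)/(z + 1)


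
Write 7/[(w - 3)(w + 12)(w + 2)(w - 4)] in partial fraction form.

Using Heaviside cover-up: (-7/75)/(w - 3) - (7/2400)/(w + 12) + (7/300)/(w + 2) + (7/96)/(w - 4)


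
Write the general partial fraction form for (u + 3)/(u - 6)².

Repeated linear factor: P/(u - 6) + Q/(u - 6)²


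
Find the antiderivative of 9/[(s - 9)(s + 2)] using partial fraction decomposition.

Decompose: 9/[(s - 9)(s + 2)] = (9/11)/(s - 9) - (9/11)/(s + 2). Integrate each term: (9/11) ln|(s - 9)| - (9/11) ln|(s + 2)| + C


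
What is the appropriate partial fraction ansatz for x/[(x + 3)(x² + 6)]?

Linear + irreducible quadratic: α/(x + 3) + (βx + γ)/(x² + 6)


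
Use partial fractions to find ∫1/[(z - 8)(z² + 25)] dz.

Cover-up at z=8: A = 1/(8²+25) = 1/89. Coeff matching: B = -1/89, C = -8/89. Decomposition: (1/89)/(z - 8) - ((1/89)z + 8/89)/(z² + 25). Integrate: linear → ln, quadratic → (1/2)ln + arctan: (1/89) ln|(z - 8)| - (1/178) ln(z² + 25) - (8/445) arctan(z/5) + C


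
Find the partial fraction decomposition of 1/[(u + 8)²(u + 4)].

Cover-up at u=-4: C = 1/(-4 + 8)² = 1/16. Cover-up at u=-8: B = 1/(-8 + 4) = -1/4. Comparing u² coeff: A = -C = -1/16
Result: (-1/16)/(u + 8) - (1/4)/(u + 8)² + (1/16)/(u + 4)


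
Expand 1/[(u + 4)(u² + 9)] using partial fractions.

Cover-up at u = -4: α = 1/((-4)² + 9) = 1/25. Then β = -α = -1/25, γ = -α·(0 - 4) = 4/25
Result: (1/25)/(u + 4) - ((1/25)u - 4/25)/(u² + 9)


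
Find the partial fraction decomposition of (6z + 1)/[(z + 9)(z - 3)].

At z=-9: A = (6·(-9) + 1)/(-9 - 3) = 53/12. At z=3: B = (6·3 + 1)/(3 + 9) = 19/12
Result: (53/12)/(z + 9) + (19/12)/(z - 3)


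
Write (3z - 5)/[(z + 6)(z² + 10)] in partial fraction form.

At z=-6: A = (3·(-6) - 5)/((-6)² + 10) = -1/2. B = -A = 1/2, C = 3 - (-6)·A = 0
Result: (-1/2)/(z + 6) + ((1/2)z)/(z² + 10)


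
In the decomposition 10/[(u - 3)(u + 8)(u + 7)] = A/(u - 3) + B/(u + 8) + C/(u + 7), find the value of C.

Cover-up at u = -7: C = 10/[(-7 - 3)(-7 + 8)] = 10/[(-10)(1)] = -10/10 = -1


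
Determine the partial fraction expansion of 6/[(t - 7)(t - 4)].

6/(t - 7)(t - 4) = α/(t - 7) + β/(t - 4). α = 6/(7 - 4) = 2, β = 6/(4 - 7) = -2
Result: 2/(t - 7) - 2/(t - 4)


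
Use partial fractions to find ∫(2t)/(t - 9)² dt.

Decompose: α = 2, β = 2·9 + 0 = 18, so (2t)/(t - 9)² = 2/(t - 9) + 18/(t - 9)². Integrate: ∫ α/(t - 9) dt = 2 ln|(t - 9)|; ∫ β/(t - 9)² dt = -18/(t - 9). Sum: 2 ln|(t - 9)| - 18/(t - 9) + C


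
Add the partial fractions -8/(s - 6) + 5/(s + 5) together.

Common denominator (s - 6)(s + 5). Numerator: -8(s + 5) + 5(s - 6) = (-8s - 40) + (5s - 30) = -3s - 70
Result: (-3s - 70)/[(s - 6)(s + 5)]


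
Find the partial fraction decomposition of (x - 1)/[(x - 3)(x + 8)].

At x=3: P = (1·3 - 1)/(3 + 8) = 2/11. At x=-8: Q = (1·(-8) - 1)/(-8 - 3) = 9/11
Result: (2/11)/(x - 3) + (9/11)/(x + 8)


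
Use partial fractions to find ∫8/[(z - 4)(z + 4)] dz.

Decompose: 8/[(z - 4)(z + 4)] = 1/(z - 4) - 1/(z + 4). Integrate each term: ln|(z - 4)| - ln|(z + 4)| + C


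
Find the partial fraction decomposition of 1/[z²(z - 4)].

Cover-up at z=4: R = 1/(4 - 0)² = 1/16. Cover-up at z=0: Q = 1/(0 - 4) = -1/4. Comparing z² coeff: P = -R = -1/16
Result: (-1/16)/z - (1/4)/z² + (1/16)/(z - 4)


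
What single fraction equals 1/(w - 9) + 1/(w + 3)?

Common denominator (w - 9)(w + 3). Numerator: 1(w + 3) + 1(w - 9) = (w + 3) + (w - 9) = 2w - 6
Result: (2w - 6)/[(w - 9)(w + 3)]


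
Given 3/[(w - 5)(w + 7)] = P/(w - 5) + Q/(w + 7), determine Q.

Cover-up at w = -7: Q = 3/(-7 - 5) = -3/12 = -1/4


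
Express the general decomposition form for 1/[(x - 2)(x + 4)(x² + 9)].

Two linear + quadratic: A/(x - 2) + B/(x + 4) + (Cx + D)/(x² + 9)


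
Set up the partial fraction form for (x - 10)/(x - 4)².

Repeated linear factor: A/(x - 4) + B/(x - 4)²


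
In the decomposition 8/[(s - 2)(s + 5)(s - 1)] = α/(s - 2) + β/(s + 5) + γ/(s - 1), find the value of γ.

Cover-up at s = 1: γ = 8/[(1 - 2)(1 + 5)] = 8/[(-1)(6)] = -8/6 = -4/3


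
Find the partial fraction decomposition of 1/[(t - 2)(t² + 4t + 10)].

Cover-up at t = 2: A = 1/(2² + 4·2 + 10) = 1/22. Then B = -A = -1/22, C = -A·(4 + 2) = -3/11
Result: (1/22)/(t - 2) - ((1/22)t + 3/11)/(t² + 4t + 10)


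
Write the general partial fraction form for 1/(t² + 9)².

Repeated quadratic factor: (αt + β)/(t² + 9) + (γt + δ)/(t² + 9)²


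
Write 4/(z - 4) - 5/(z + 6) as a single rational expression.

Common denominator (z - 4)(z + 6). Numerator: 4(z + 6) - 5(z - 4) = (4z + 24) - (5z - 20) = -z + 44
Result: (-z + 44)/[(z - 4)(z + 6)]


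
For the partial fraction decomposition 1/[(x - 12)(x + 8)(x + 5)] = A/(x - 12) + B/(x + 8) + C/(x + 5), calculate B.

Cover-up at x = -8: B = 1/[(-8 - 12)(-8 + 5)] = 1/[(-20)(-3)] = 1/60


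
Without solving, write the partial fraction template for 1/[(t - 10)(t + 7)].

Distinct linear factors: A/(t - 10) + B/(t + 7)


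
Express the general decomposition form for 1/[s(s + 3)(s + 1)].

Three distinct linear factors: A/s + B/(s + 3) + C/(s + 1)


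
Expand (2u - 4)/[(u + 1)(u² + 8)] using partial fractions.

At u=-1: A = (2·(-1) - 4)/((-1)² + 8) = -2/3. B = -A = 2/3, C = 2 - (-1)·A = 4/3
Result: (-2/3)/(u + 1) + ((2/3)u + 4/3)/(u² + 8)


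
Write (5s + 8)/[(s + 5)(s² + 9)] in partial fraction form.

At s=-5: A = (5·(-5) + 8)/((-5)² + 9) = -1/2. B = -A = 1/2, C = 5 - (-5)·A = 5/2
Result: (-1/2)/(s + 5) + ((1/2)s + 5/2)/(s² + 9)


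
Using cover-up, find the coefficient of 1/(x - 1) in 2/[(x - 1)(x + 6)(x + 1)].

Cover (x - 1), set x=1: 2/[(1 + 6)(1 + 1)] = 1/7


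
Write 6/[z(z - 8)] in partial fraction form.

6/z(z - 8) = A/z + B/(z - 8). A = 6/(0 - 8) = -3/4, B = 6/(8 - 0) = 3/4
Result: (-3/4)/z + (3/4)/(z - 8)


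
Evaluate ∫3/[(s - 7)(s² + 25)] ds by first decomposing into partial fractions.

Cover-up at s=7: P = 3/(7²+25) = 3/74. Coeff matching: Q = -3/74, R = -21/74. Decomposition: (3/74)/(s - 7) - ((3/74)s + 21/74)/(s² + 25). Integrate: linear → ln, quadratic → (1/2)ln + arctan: (3/74) ln|(s - 7)| - (3/148) ln(s² + 25) - (21/370) arctan(s/5) + C


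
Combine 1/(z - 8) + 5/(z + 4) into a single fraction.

Common denominator (z - 8)(z + 4). Numerator: 1(z + 4) + 5(z - 8) = (z + 4) + (5z - 40) = 6z - 36
Result: (6z - 36)/[(z - 8)(z + 4)]


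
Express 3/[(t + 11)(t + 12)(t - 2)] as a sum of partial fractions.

Using cover-up method: A = -3/13, B = 3/14, C = 3/182
Result: (-3/13)/(t + 11) + (3/14)/(t + 12) + (3/182)/(t - 2)


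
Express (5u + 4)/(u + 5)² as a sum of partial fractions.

(5u + 4) = α(u + 5) + β. At u = -5: β = 5·(-5) + 4 = -21. Coeff of u: α = 5
Result: 5/(u + 5) - 21/(u + 5)²


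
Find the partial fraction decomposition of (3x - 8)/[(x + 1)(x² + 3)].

At x=-1: α = (3·(-1) - 8)/((-1)² + 3) = -11/4. β = -α = 11/4, γ = 3 - (-1)·α = 1/4
Result: (-11/4)/(x + 1) + ((11/4)x + 1/4)/(x² + 3)


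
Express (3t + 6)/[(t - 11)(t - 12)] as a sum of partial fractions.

At t=11: P = (3·11 + 6)/(11 - 12) = -39. At t=12: Q = (3·12 + 6)/(12 - 11) = 42
Result: -39/(t - 11) + 42/(t - 12)


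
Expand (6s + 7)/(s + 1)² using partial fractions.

(6s + 7) = α(s + 1) + β. At s = -1: β = 6·(-1) + 7 = 1. Coeff of s: α = 6
Result: 6/(s + 1) + 1/(s + 1)²


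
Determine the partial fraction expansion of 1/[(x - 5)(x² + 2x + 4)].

Cover-up at x = 5: P = 1/(5² + 2·5 + 4) = 1/39. Then Q = -P = -1/39, R = -P·(2 + 5) = -7/39
Result: (1/39)/(x - 5) - ((1/39)x + 7/39)/(x² + 2x + 4)


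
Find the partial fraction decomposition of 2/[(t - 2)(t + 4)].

2/(t - 2)(t + 4) = P/(t - 2) + Q/(t + 4). P = 2/(2 + 4) = 1/3, Q = 2/(-4 - 2) = -1/3
Result: (1/3)/(t - 2) - (1/3)/(t + 4)


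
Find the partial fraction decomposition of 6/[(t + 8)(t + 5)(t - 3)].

Using cover-up method: α = 2/11, β = -1/4, γ = 3/44
Result: (2/11)/(t + 8) - (1/4)/(t + 5) + (3/44)/(t - 3)


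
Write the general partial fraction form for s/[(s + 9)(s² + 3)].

Linear + irreducible quadratic: α/(s + 9) + (βs + γ)/(s² + 3)


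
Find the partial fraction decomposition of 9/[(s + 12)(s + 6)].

9/(s + 12)(s + 6) = α/(s + 12) + β/(s + 6). α = 9/(-12 + 6) = -3/2, β = 9/(-6 + 12) = 3/2
Result: (-3/2)/(s + 12) + (3/2)/(s + 6)


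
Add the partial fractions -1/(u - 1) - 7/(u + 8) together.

Common denominator (u - 1)(u + 8). Numerator: -1(u + 8) - 7(u - 1) = (-u - 8) - (7u - 7) = -8u - 1
Result: (-8u - 1)/[(u - 1)(u + 8)]


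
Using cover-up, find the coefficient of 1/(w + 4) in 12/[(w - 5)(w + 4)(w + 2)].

Cover (w + 4), set w=-4: 12/[(-4 - 5)(-4 + 2)] = 2/3


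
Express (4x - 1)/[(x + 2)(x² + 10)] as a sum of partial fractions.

At x=-2: A = (4·(-2) - 1)/((-2)² + 10) = -9/14. B = -A = 9/14, C = 4 - (-2)·A = 19/7
Result: (-9/14)/(x + 2) + ((9/14)x + 19/7)/(x² + 10)


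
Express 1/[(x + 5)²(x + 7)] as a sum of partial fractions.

Cover-up at x=-7: γ = 1/(-7 + 5)² = 1/4. Cover-up at x=-5: β = 1/(-5 + 7) = 1/2. Comparing x² coeff: α = -γ = -1/4
Result: (-1/4)/(x + 5) + (1/2)/(x + 5)² + (1/4)/(x + 7)


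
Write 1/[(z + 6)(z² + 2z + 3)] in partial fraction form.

Cover-up at z = -6: α = 1/((-6)² + 2·(-6) + 3) = 1/27. Then β = -α = -1/27, γ = -α·(2 - 6) = 4/27
Result: (1/27)/(z + 6) - ((1/27)z - 4/27)/(z² + 2z + 3)


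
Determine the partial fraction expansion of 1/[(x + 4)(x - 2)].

1/(x + 4)(x - 2) = A/(x + 4) + B/(x - 2). A = 1/(-4 - 2) = -1/6, B = 1/(2 + 4) = 1/6
Result: (-1/6)/(x + 4) + (1/6)/(x - 2)


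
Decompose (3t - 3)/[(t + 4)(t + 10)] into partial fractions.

At t=-4: A = (3·(-4) - 3)/(-4 + 10) = -5/2. At t=-10: B = (3·(-10) - 3)/(-10 + 4) = 11/2
Result: (-5/2)/(t + 4) + (11/2)/(t + 10)


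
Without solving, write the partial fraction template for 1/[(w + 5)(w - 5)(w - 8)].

Three distinct linear factors: A/(w + 5) + B/(w - 5) + C/(w - 8)


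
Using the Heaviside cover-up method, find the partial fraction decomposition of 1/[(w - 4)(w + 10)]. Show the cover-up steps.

Cover (w - 4): set w=4, get A = 1/(4 + 10) = 1/14. Cover (w + 10): set w=-10, get B = 1/(-10 - 4) = -1/14.
Result: (1/14)/(w - 4) - (1/14)/(w + 10)


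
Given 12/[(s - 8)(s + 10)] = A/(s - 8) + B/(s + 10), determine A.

Cover-up at s = 8: A = 12/(8 + 10) = 12/18 = 2/3


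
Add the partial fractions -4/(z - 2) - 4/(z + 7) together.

Common denominator (z - 2)(z + 7). Numerator: -4(z + 7) - 4(z - 2) = (-4z - 28) - (4z - 8) = -8z - 20
Result: (-8z - 20)/[(z - 2)(z + 7)]


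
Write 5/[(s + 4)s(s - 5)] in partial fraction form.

Using cover-up method: α = 5/36, β = -1/4, γ = 1/9
Result: (5/36)/(s + 4) - (1/4)/s + (1/9)/(s - 5)


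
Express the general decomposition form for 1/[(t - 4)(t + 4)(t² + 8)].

Two linear + quadratic: P/(t - 4) + Q/(t + 4) + (Rt + S)/(t² + 8)


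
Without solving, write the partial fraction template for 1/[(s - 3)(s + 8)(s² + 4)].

Two linear + quadratic: P/(s - 3) + Q/(s + 8) + (Rs + S)/(s² + 4)


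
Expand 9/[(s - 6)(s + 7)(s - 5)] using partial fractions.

Using cover-up method: P = 9/13, Q = 3/52, R = -3/4
Result: (9/13)/(s - 6) + (3/52)/(s + 7) - (3/4)/(s - 5)


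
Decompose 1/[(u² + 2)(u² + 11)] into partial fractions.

Coefficient matching gives P = R = 0, Q = 1/(11-2) = 1/9, S = -Q = -1/9
Result: (1/9)/(u² + 2) - (1/9)/(u² + 11)


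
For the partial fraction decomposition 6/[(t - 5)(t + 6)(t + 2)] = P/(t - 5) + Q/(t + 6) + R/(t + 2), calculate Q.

Cover-up at t = -6: Q = 6/[(-6 - 5)(-6 + 2)] = 6/[(-11)(-4)] = 6/44 = 3/22


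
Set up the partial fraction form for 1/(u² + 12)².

Repeated quadratic factor: (Au + B)/(u² + 12) + (Cu + D)/(u² + 12)²


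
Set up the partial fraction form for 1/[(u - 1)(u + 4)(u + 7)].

Three distinct linear factors: A/(u - 1) + B/(u + 4) + C/(u + 7)


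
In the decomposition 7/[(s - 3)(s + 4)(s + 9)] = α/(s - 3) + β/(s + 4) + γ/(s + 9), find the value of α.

Cover-up at s = 3: α = 7/[(3 + 4)(3 + 9)] = 7/[(7)(12)] = 7/84 = 1/12


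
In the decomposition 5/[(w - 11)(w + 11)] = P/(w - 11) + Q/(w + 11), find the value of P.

Cover-up at w = 11: P = 5/(11 + 11) = 5/22


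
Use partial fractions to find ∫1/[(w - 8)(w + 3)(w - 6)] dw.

Cover-up: A = 1/22, B = 1/99, C = -1/18. Decomposition: (1/22)/(w - 8) + (1/99)/(w + 3) - (1/18)/(w - 6). Integrate each term: (1/22) ln|(w - 8)| + (1/99) ln|(w + 3)| - (1/18) ln|(w - 6)| + C


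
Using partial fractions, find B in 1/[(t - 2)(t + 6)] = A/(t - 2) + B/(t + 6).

Cover-up at t = -6: B = 1/(-6 - 2) = -1/8


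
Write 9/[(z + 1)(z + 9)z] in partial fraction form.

Using cover-up method: P = -9/8, Q = 1/8, R = 1
Result: (-9/8)/(z + 1) + (1/8)/(z + 9) + 1/z


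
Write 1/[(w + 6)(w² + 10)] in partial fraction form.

Cover-up at w = -6: A = 1/((-6)² + 10) = 1/46. Then B = -A = -1/46, C = -A·(0 - 6) = 3/23
Result: (1/46)/(w + 6) - ((1/46)w - 3/23)/(w² + 10)


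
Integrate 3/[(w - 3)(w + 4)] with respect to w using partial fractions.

Decompose: 3/[(w - 3)(w + 4)] = (3/7)/(w - 3) - (3/7)/(w + 4). Integrate each term: (3/7) ln|(w - 3)| - (3/7) ln|(w + 4)| + C


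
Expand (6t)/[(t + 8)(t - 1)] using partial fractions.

At t=-8: α = (6·(-8) + 0)/(-8 - 1) = 16/3. At t=1: β = (6·1 + 0)/(1 + 8) = 2/3
Result: (16/3)/(t + 8) + (2/3)/(t - 1)


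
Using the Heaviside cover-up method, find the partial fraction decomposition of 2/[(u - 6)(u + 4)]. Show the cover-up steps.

Cover (u - 6): set u=6, get α = 2/(6 + 4) = 1/5. Cover (u + 4): set u=-4, get β = 2/(-4 - 6) = -1/5.
Result: (1/5)/(u - 6) - (1/5)/(u + 4)


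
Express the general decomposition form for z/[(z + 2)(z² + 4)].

Linear + irreducible quadratic: P/(z + 2) + (Qz + R)/(z² + 4)


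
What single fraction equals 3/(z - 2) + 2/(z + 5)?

Common denominator (z - 2)(z + 5). Numerator: 3(z + 5) + 2(z - 2) = (3z + 15) + (2z - 4) = 5z + 11
Result: (5z + 11)/[(z - 2)(z + 5)]


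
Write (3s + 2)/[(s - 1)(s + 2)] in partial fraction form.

At s=1: α = (3·1 + 2)/(1 + 2) = 5/3. At s=-2: β = (3·(-2) + 2)/(-2 - 1) = 4/3
Result: (5/3)/(s - 1) + (4/3)/(s + 2)


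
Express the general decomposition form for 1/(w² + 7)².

Repeated quadratic factor: (αw + β)/(w² + 7) + (γw + δ)/(w² + 7)²


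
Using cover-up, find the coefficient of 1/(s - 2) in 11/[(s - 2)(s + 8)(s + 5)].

Cover (s - 2), set s=2: 11/[(2 + 8)(2 + 5)] = 11/70


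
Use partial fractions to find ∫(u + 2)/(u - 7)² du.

Decompose: A = 1, B = 1·7 + 2 = 9, so (u + 2)/(u - 7)² = 1/(u - 7) + 9/(u - 7)². Integrate: ∫ A/(u - 7) du = ln|(u - 7)|; ∫ B/(u - 7)² du = -9/(u - 7). Sum: ln|(u - 7)| - 9/(u - 7) + C


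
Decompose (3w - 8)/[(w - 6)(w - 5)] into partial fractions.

At w=6: α = (3·6 - 8)/(6 - 5) = 10. At w=5: β = (3·5 - 8)/(5 - 6) = -7
Result: 10/(w - 6) - 7/(w - 5)


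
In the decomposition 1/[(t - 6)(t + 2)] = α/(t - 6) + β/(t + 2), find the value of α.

Cover-up at t = 6: α = 1/(6 + 2) = 1/8


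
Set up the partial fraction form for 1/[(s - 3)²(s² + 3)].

Repeated linear + quadratic: α/(s - 3) + β/(s - 3)² + (γs + δ)/(s² + 3)


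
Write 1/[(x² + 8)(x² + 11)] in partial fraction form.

Coefficient matching gives α = γ = 0, β = 1/(11-8) = 1/3, δ = -β = -1/3
Result: (1/3)/(x² + 8) - (1/3)/(x² + 11)


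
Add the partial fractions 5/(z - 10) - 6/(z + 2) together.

Common denominator (z - 10)(z + 2). Numerator: 5(z + 2) - 6(z - 10) = (5z + 10) - (6z - 60) = -z + 70
Result: (-z + 70)/[(z - 10)(z + 2)]


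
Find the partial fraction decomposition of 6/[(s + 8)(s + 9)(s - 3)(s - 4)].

Using Heaviside cover-up: (1/22)/(s + 8) - (1/26)/(s + 9) - (1/22)/(s - 3) + (1/26)/(s - 4)


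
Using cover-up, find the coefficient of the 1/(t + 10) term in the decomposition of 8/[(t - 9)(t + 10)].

Cover (t + 10), set t=-10: 8/((t - 9) at t=-10) = 8/(-19) = -8/19


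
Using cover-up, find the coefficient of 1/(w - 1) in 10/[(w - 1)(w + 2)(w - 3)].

Cover (w - 1), set w=1: 10/[(1 + 2)(1 - 3)] = -5/3


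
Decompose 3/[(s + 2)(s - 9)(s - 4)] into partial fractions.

Using cover-up method: P = 1/22, Q = 3/55, R = -1/10
Result: (1/22)/(s + 2) + (3/55)/(s - 9) - (1/10)/(s - 4)


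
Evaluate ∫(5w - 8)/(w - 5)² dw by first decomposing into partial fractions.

Decompose: A = 5, B = 5·5 - 8 = 17, so (5w - 8)/(w - 5)² = 5/(w - 5) + 17/(w - 5)². Integrate: ∫ A/(w - 5) dw = 5 ln|(w - 5)|; ∫ B/(w - 5)² dw = -17/(w - 5). Sum: 5 ln|(w - 5)| - 17/(w - 5) + C


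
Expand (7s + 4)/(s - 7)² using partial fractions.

(7s + 4) = P(s - 7) + Q. At s = 7: Q = 7·7 + 4 = 53. Coeff of s: P = 7
Result: 7/(s - 7) + 53/(s - 7)²


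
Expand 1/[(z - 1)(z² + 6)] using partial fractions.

Cover-up at z = 1: α = 1/(1² + 6) = 1/7. Then β = -α = -1/7, γ = -α·(0 + 1) = -1/7
Result: (1/7)/(z - 1) - ((1/7)z + 1/7)/(z² + 6)


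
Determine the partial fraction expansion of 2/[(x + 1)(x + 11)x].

Using cover-up method: P = -1/5, Q = 1/55, R = 2/11
Result: (-1/5)/(x + 1) + (1/55)/(x + 11) + (2/11)/x


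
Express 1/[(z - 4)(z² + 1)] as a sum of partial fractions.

Cover-up at z = 4: A = 1/(4² + 1) = 1/17. Then B = -A = -1/17, C = -A·(0 + 4) = -4/17
Result: (1/17)/(z - 4) - ((1/17)z + 4/17)/(z² + 1)


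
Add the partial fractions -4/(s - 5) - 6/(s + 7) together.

Common denominator (s - 5)(s + 7). Numerator: -4(s + 7) - 6(s - 5) = (-4s - 28) - (6s - 30) = -10s + 2
Result: (-10s + 2)/[(s - 5)(s + 7)]


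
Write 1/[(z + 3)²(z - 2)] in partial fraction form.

Cover-up at z=2: R = 1/(2 + 3)² = 1/25. Cover-up at z=-3: Q = 1/(-3 - 2) = -1/5. Comparing z² coeff: P = -R = -1/25
Result: (-1/25)/(z + 3) - (1/5)/(z + 3)² + (1/25)/(z - 2)


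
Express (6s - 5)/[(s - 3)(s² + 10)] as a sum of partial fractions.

At s=3: P = (6·3 - 5)/(3² + 10) = 13/19. Q = -P = -13/19, R = 6 - 3·P = 75/19
Result: (13/19)/(s - 3) - ((13/19)s - 75/19)/(s² + 10)


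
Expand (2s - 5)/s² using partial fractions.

(2s - 5) = As + B. At s = 0: B = 2·0 - 5 = -5. Coeff of s: A = 2
Result: 2/s - 5/s²


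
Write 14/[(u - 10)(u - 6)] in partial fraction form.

14/(u - 10)(u - 6) = P/(u - 10) + Q/(u - 6). P = 14/(10 - 6) = 7/2, Q = 14/(6 - 10) = -7/2
Result: (7/2)/(u - 10) - (7/2)/(u - 6)


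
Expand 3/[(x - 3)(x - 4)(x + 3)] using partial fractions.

Using cover-up method: α = -1/2, β = 3/7, γ = 1/14
Result: (-1/2)/(x - 3) + (3/7)/(x - 4) + (1/14)/(x + 3)


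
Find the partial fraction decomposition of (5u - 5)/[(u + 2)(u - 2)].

At u=-2: A = (5·(-2) - 5)/(-2 - 2) = 15/4. At u=2: B = (5·2 - 5)/(2 + 2) = 5/4
Result: (15/4)/(u + 2) + (5/4)/(u - 2)


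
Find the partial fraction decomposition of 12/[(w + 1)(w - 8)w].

Using cover-up method: A = 4/3, B = 1/6, C = -3/2
Result: (4/3)/(w + 1) + (1/6)/(w - 8) - (3/2)/w


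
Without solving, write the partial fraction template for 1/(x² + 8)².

Repeated quadratic factor: (Px + Q)/(x² + 8) + (Rx + S)/(x² + 8)²


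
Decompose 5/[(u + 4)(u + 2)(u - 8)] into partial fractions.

Using cover-up method: P = 5/24, Q = -1/4, R = 1/24
Result: (5/24)/(u + 4) - (1/4)/(u + 2) + (1/24)/(u - 8)


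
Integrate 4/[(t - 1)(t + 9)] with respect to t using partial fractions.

Decompose: 4/[(t - 1)(t + 9)] = (2/5)/(t - 1) - (2/5)/(t + 9). Integrate each term: (2/5) ln|(t - 1)| - (2/5) ln|(t + 9)| + C


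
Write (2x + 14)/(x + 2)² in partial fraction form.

(2x + 14) = α(x + 2) + β. At x = -2: β = 2·(-2) + 14 = 10. Coeff of x: α = 2
Result: 2/(x + 2) + 10/(x + 2)²


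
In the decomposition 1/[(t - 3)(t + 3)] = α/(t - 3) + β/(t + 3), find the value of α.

Cover-up at t = 3: α = 1/(3 + 3) = 1/6


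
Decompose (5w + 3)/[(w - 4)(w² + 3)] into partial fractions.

At w=4: P = (5·4 + 3)/(4² + 3) = 23/19. Q = -P = -23/19, R = 5 - 4·P = 3/19
Result: (23/19)/(w - 4) - ((23/19)w - 3/19)/(w² + 3)


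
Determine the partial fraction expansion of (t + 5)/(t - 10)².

(t + 5) = P(t - 10) + Q. At t = 10: Q = 1·10 + 5 = 15. Coeff of t: P = 1
Result: 1/(t - 10) + 15/(t - 10)²


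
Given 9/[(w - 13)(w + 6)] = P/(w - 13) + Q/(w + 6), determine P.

Cover-up at w = 13: P = 9/(13 + 6) = 9/19


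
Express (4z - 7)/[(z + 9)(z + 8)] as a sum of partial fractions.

At z=-9: A = (4·(-9) - 7)/(-9 + 8) = 43. At z=-8: B = (4·(-8) - 7)/(-8 + 9) = -39
Result: 43/(z + 9) - 39/(z + 8)


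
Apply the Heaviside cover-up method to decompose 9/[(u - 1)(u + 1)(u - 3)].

Cover (u - 1), u=1: α = 9/[(1 + 1)(1 - 3)] = -9/4. Cover (u + 1), u=-1: β = 9/[(-1 - 1)(-1 - 3)] = 9/8. Cover (u - 3), u=3: γ = 9/[(3 - 1)(3 + 1)] = 9/8.
Result: (-9/4)/(u - 1) + (9/8)/(u + 1) + (9/8)/(u - 3)


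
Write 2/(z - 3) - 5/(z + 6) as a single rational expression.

Common denominator (z - 3)(z + 6). Numerator: 2(z + 6) - 5(z - 3) = (2z + 12) - (5z - 15) = -3z + 27
Result: (-3z + 27)/[(z - 3)(z + 6)]


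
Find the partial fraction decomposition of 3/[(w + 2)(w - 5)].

3/(w + 2)(w - 5) = P/(w + 2) + Q/(w - 5). P = 3/(-2 - 5) = -3/7, Q = 3/(5 + 2) = 3/7
Result: (-3/7)/(w + 2) + (3/7)/(w - 5)


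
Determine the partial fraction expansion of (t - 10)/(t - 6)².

(t - 10) = A(t - 6) + B. At t = 6: B = 1·6 - 10 = -4. Coeff of t: A = 1
Result: 1/(t - 6) - 4/(t - 6)²


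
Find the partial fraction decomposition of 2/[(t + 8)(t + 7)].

2/(t + 8)(t + 7) = A/(t + 8) + B/(t + 7). A = 2/(-8 + 7) = -2, B = 2/(-7 + 8) = 2
Result: -2/(t + 8) + 2/(t + 7)


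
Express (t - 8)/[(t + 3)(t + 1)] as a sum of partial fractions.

At t=-3: P = (1·(-3) - 8)/(-3 + 1) = 11/2. At t=-1: Q = (1·(-1) - 8)/(-1 + 3) = -9/2
Result: (11/2)/(t + 3) - (9/2)/(t + 1)


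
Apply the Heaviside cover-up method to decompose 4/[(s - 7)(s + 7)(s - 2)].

Cover (s - 7), s=7: A = 4/[(7 + 7)(7 - 2)] = 2/35. Cover (s + 7), s=-7: B = 4/[(-7 - 7)(-7 - 2)] = 2/63. Cover (s - 2), s=2: C = 4/[(2 - 7)(2 + 7)] = -4/45.
Result: (2/35)/(s - 7) + (2/63)/(s + 7) - (4/45)/(s - 2)


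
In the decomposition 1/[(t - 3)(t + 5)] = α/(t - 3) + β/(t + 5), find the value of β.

Cover-up at t = -5: β = 1/(-5 - 3) = -1/8


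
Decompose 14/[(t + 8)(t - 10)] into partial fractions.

14/(t + 8)(t - 10) = α/(t + 8) + β/(t - 10). α = 14/(-8 - 10) = -7/9, β = 14/(10 + 8) = 7/9
Result: (-7/9)/(t + 8) + (7/9)/(t - 10)


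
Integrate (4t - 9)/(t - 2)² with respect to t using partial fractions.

Decompose: A = 4, B = 4·2 - 9 = -1, so (4t - 9)/(t - 2)² = 4/(t - 2) - 1/(t - 2)². Integrate: ∫ A/(t - 2) dt = 4 ln|(t - 2)|; ∫ B/(t - 2)² dt = 1/(t - 2). Sum: 4 ln|(t - 2)| + 1/(t - 2) + C


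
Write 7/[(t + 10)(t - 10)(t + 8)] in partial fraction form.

Using cover-up method: α = 7/40, β = 7/360, γ = -7/36
Result: (7/40)/(t + 10) + (7/360)/(t - 10) - (7/36)/(t + 8)


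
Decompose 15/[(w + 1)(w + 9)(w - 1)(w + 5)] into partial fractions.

Using Heaviside cover-up: (-15/64)/(w + 1) - (3/64)/(w + 9) + (1/8)/(w - 1) + (5/32)/(w + 5)


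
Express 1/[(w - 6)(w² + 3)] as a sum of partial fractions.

Cover-up at w = 6: α = 1/(6² + 3) = 1/39. Then β = -α = -1/39, γ = -α·(0 + 6) = -2/13
Result: (1/39)/(w - 6) - ((1/39)w + 2/13)/(w² + 3)


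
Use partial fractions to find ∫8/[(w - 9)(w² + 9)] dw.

Cover-up at w=9: A = 8/(9²+9) = 4/45. Coeff matching: B = -4/45, C = -4/5. Decomposition: (4/45)/(w - 9) - ((4/45)w + 4/5)/(w² + 9). Integrate: linear → ln, quadratic → (1/2)ln + arctan: (4/45) ln|(w - 9)| - (2/45) ln(w² + 9) - (4/15) arctan(w/3) + C


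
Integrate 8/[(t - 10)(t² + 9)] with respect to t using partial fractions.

Cover-up at t=10: A = 8/(10²+9) = 8/109. Coeff matching: B = -8/109, C = -80/109. Decomposition: (8/109)/(t - 10) - ((8/109)t + 80/109)/(t² + 9). Integrate: linear → ln, quadratic → (1/2)ln + arctan: (8/109) ln|(t - 10)| - (4/109) ln(t² + 9) - (80/327) arctan(t/3) + C


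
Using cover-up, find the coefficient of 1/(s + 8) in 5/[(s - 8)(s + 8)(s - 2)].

Cover (s + 8), set s=-8: 5/[(-8 - 8)(-8 - 2)] = 1/32


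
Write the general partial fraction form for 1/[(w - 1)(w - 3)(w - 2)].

Three distinct linear factors: A/(w - 1) + B/(w - 3) + C/(w - 2)


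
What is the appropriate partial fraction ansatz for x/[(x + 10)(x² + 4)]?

Linear + irreducible quadratic: A/(x + 10) + (Bx + C)/(x² + 4)


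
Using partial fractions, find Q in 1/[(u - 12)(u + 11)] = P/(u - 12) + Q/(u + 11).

Cover-up at u = -11: Q = 1/(-11 - 12) = -1/23


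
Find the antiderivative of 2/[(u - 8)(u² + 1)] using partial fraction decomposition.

Cover-up at u=8: P = 2/(8²+1) = 2/65. Coeff matching: Q = -2/65, R = -16/65. Decomposition: (2/65)/(u - 8) - ((2/65)u + 16/65)/(u² + 1). Integrate: linear → ln, quadratic → (1/2)ln + arctan: (2/65) ln|(u - 8)| - (1/65) ln(u² + 1) - (16/65) arctan(u) + C


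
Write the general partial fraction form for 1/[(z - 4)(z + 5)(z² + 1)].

Two linear + quadratic: P/(z - 4) + Q/(z + 5) + (Rz + S)/(z² + 1)


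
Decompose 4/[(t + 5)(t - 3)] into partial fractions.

4/(t + 5)(t - 3) = α/(t + 5) + β/(t - 3). α = 4/(-5 - 3) = -1/2, β = 4/(3 + 5) = 1/2
Result: (-1/2)/(t + 5) + (1/2)/(t - 3)


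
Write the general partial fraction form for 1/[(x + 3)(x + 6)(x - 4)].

Three distinct linear factors: A/(x + 3) + B/(x + 6) + C/(x - 4)


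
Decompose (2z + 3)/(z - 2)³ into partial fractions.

(2z + 3) = α(z - 2)² + β(z - 2) + γ. At z = 2: γ = 2·2 + 3 = 7. Coefficients: α = 0, β = 2
Result: 2/(z - 2)² + 7/(z - 2)³


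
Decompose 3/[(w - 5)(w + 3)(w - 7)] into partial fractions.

Using cover-up method: P = -3/16, Q = 3/80, R = 3/20
Result: (-3/16)/(w - 5) + (3/80)/(w + 3) + (3/20)/(w - 7)


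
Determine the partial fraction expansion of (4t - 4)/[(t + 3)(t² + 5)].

At t=-3: P = (4·(-3) - 4)/((-3)² + 5) = -8/7. Q = -P = 8/7, R = 4 - (-3)·P = 4/7
Result: (-8/7)/(t + 3) + ((8/7)t + 4/7)/(t² + 5)


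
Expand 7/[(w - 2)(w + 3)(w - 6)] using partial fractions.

Using cover-up method: A = -7/20, B = 7/45, C = 7/36
Result: (-7/20)/(w - 2) + (7/45)/(w + 3) + (7/36)/(w - 6)


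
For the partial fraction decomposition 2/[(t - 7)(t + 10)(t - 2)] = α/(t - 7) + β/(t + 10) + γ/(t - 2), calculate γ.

Cover-up at t = 2: γ = 2/[(2 - 7)(2 + 10)] = 2/[(-5)(12)] = -2/60 = -1/30


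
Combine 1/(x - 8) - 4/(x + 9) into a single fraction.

Common denominator (x - 8)(x + 9). Numerator: 1(x + 9) - 4(x - 8) = (x + 9) - (4x - 32) = -3x + 41
Result: (-3x + 41)/[(x - 8)(x + 9)]


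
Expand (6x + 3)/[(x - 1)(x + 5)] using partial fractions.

At x=1: P = (6·1 + 3)/(1 + 5) = 3/2. At x=-5: Q = (6·(-5) + 3)/(-5 - 1) = 9/2
Result: (3/2)/(x - 1) + (9/2)/(x + 5)


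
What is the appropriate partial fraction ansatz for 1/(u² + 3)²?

Repeated quadratic factor: (Au + B)/(u² + 3) + (Cu + D)/(u² + 3)²


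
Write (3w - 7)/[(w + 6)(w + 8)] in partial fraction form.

At w=-6: A = (3·(-6) - 7)/(-6 + 8) = -25/2. At w=-8: B = (3·(-8) - 7)/(-8 + 6) = 31/2
Result: (-25/2)/(w + 6) + (31/2)/(w + 8)


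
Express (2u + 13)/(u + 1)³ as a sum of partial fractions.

(2u + 13) = P(u + 1)² + Q(u + 1) + R. At u = -1: R = 2·(-1) + 13 = 11. Coefficients: P = 0, Q = 2
Result: 2/(u + 1)² + 11/(u + 1)³


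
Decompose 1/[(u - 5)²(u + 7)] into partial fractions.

Cover-up at u=-7: R = 1/(-7 - 5)² = 1/144. Cover-up at u=5: Q = 1/(5 + 7) = 1/12. Comparing u² coeff: P = -R = -1/144
Result: (-1/144)/(u - 5) + (1/12)/(u - 5)² + (1/144)/(u + 7)


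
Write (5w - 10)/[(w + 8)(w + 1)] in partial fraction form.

At w=-8: P = (5·(-8) - 10)/(-8 + 1) = 50/7. At w=-1: Q = (5·(-1) - 10)/(-1 + 8) = -15/7
Result: (50/7)/(w + 8) - (15/7)/(w + 1)


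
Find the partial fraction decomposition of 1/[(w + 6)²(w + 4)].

Cover-up at w=-4: γ = 1/(-4 + 6)² = 1/4. Cover-up at w=-6: β = 1/(-6 + 4) = -1/2. Comparing w² coeff: α = -γ = -1/4
Result: (-1/4)/(w + 6) - (1/2)/(w + 6)² + (1/4)/(w + 4)


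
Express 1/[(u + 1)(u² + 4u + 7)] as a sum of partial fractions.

Cover-up at u = -1: P = 1/((-1)² + 4·(-1) + 7) = 1/4. Then Q = -P = -1/4, R = -P·(4 - 1) = -3/4
Result: (1/4)/(u + 1) - ((1/4)u + 3/4)/(u² + 4u + 7)


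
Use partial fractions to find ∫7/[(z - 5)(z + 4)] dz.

Decompose: 7/[(z - 5)(z + 4)] = (7/9)/(z - 5) - (7/9)/(z + 4). Integrate each term: (7/9) ln|(z - 5)| - (7/9) ln|(z + 4)| + C


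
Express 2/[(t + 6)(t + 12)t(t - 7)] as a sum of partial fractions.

Using Heaviside cover-up: (1/234)/(t + 6) - (1/684)/(t + 12) - (1/252)/t + (2/1729)/(t - 7)


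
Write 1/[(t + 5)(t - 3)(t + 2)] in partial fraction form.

Using cover-up method: A = 1/24, B = 1/40, C = -1/15
Result: (1/24)/(t + 5) + (1/40)/(t - 3) - (1/15)/(t + 2)


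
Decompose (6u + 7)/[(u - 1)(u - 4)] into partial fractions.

At u=1: α = (6·1 + 7)/(1 - 4) = -13/3. At u=4: β = (6·4 + 7)/(4 - 1) = 31/3
Result: (-13/3)/(u - 1) + (31/3)/(u - 4)


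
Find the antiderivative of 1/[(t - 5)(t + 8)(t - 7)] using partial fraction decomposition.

Cover-up: α = -1/26, β = 1/195, γ = 1/30. Decomposition: (-1/26)/(t - 5) + (1/195)/(t + 8) + (1/30)/(t - 7). Integrate each term: (-1/26) ln|(t - 5)| + (1/195) ln|(t + 8)| + (1/30) ln|(t - 7)| + C


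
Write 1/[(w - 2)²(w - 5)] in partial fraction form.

Cover-up at w=5: C = 1/(5 - 2)² = 1/9. Cover-up at w=2: B = 1/(2 - 5) = -1/3. Comparing w² coeff: A = -C = -1/9
Result: (-1/9)/(w - 2) - (1/3)/(w - 2)² + (1/9)/(w - 5)


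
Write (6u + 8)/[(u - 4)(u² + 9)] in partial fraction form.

At u=4: A = (6·4 + 8)/(4² + 9) = 32/25. B = -A = -32/25, C = 6 - 4·A = 22/25
Result: (32/25)/(u - 4) - ((32/25)u - 22/25)/(u² + 9)


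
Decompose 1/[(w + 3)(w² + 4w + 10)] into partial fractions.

Cover-up at w = -3: A = 1/((-3)² + 4·(-3) + 10) = 1/7. Then B = -A = -1/7, C = -A·(4 - 3) = -1/7
Result: (1/7)/(w + 3) - ((1/7)w + 1/7)/(w² + 4w + 10)


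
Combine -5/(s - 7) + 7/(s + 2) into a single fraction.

Common denominator (s - 7)(s + 2). Numerator: -5(s + 2) + 7(s - 7) = (-5s - 10) + (7s - 49) = 2s - 59
Result: (2s - 59)/[(s - 7)(s + 2)]


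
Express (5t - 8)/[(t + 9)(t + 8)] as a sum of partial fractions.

At t=-9: α = (5·(-9) - 8)/(-9 + 8) = 53. At t=-8: β = (5·(-8) - 8)/(-8 + 9) = -48
Result: 53/(t + 9) - 48/(t + 8)


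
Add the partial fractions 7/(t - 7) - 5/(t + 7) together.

Common denominator (t - 7)(t + 7). Numerator: 7(t + 7) - 5(t - 7) = (7t + 49) - (5t - 35) = 2t + 84
Result: (2t + 84)/[(t - 7)(t + 7)]


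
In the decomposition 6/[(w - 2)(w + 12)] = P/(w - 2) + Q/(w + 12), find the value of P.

Cover-up at w = 2: P = 6/(2 + 12) = 6/14 = 3/7


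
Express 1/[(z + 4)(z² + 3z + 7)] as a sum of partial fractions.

Cover-up at z = -4: α = 1/((-4)² + 3·(-4) + 7) = 1/11. Then β = -α = -1/11, γ = -α·(3 - 4) = 1/11
Result: (1/11)/(z + 4) - ((1/11)z - 1/11)/(z² + 3z + 7)


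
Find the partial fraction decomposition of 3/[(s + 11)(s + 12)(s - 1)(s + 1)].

Using Heaviside cover-up: (1/40)/(s + 11) - (3/143)/(s + 12) + (1/104)/(s - 1) - (3/220)/(s + 1)


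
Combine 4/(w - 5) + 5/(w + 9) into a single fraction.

Common denominator (w - 5)(w + 9). Numerator: 4(w + 9) + 5(w - 5) = (4w + 36) + (5w - 25) = 9w + 11
Result: (9w + 11)/[(w - 5)(w + 9)]


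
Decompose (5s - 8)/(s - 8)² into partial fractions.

(5s - 8) = P(s - 8) + Q. At s = 8: Q = 5·8 - 8 = 32. Coeff of s: P = 5
Result: 5/(s - 8) + 32/(s - 8)²


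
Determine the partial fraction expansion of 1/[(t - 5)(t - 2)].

1/(t - 5)(t - 2) = P/(t - 5) + Q/(t - 2). P = 1/(5 - 2) = 1/3, Q = 1/(2 - 5) = -1/3
Result: (1/3)/(t - 5) - (1/3)/(t - 2)


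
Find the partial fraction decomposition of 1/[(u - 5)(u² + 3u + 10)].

Cover-up at u = 5: P = 1/(5² + 3·5 + 10) = 1/50. Then Q = -P = -1/50, R = -P·(3 + 5) = -4/25
Result: (1/50)/(u - 5) - ((1/50)u + 4/25)/(u² + 3u + 10)


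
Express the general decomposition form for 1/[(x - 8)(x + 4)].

Distinct linear factors: α/(x - 8) + β/(x + 4)


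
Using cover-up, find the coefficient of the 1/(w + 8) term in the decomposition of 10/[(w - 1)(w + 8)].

Cover (w + 8), set w=-8: 10/((w - 1) at w=-8) = 10/(-9) = -10/9


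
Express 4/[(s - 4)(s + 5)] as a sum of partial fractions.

4/(s - 4)(s + 5) = P/(s - 4) + Q/(s + 5). P = 4/(4 + 5) = 4/9, Q = 4/(-5 - 4) = -4/9
Result: (4/9)/(s - 4) - (4/9)/(s + 5)


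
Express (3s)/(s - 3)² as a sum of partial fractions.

(3s) = P(s - 3) + Q. At s = 3: Q = 3·3 + 0 = 9. Coeff of s: P = 3
Result: 3/(s - 3) + 9/(s - 3)²


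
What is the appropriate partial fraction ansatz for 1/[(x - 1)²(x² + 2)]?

Repeated linear + quadratic: P/(x - 1) + Q/(x - 1)² + (Rx + S)/(x² + 2)


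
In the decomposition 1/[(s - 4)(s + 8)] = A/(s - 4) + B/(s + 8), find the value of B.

Cover-up at s = -8: B = 1/(-8 - 4) = -1/12


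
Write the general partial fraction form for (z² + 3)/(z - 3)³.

Repeated linear factor (power 3): α/(z - 3) + β/(z - 3)² + γ/(z - 3)³


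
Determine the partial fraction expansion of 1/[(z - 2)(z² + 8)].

Cover-up at z = 2: A = 1/(2² + 8) = 1/12. Then B = -A = -1/12, C = -A·(0 + 2) = -1/6
Result: (1/12)/(z - 2) - ((1/12)z + 1/6)/(z² + 8)


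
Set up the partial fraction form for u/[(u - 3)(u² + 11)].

Linear + irreducible quadratic: A/(u - 3) + (Bu + C)/(u² + 11)


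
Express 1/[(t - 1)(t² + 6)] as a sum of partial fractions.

Cover-up at t = 1: A = 1/(1² + 6) = 1/7. Then B = -A = -1/7, C = -A·(0 + 1) = -1/7
Result: (1/7)/(t - 1) - ((1/7)t + 1/7)/(t² + 6)


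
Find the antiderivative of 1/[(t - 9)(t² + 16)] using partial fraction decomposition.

Cover-up at t=9: A = 1/(9²+16) = 1/97. Coeff matching: B = -1/97, C = -9/97. Decomposition: (1/97)/(t - 9) - ((1/97)t + 9/97)/(t² + 16). Integrate: linear → ln, quadratic → (1/2)ln + arctan: (1/97) ln|(t - 9)| - (1/194) ln(t² + 16) - (9/388) arctan(t/4) + C


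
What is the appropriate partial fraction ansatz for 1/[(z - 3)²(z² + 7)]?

Repeated linear + quadratic: A/(z - 3) + B/(z - 3)² + (Cz + D)/(z² + 7)


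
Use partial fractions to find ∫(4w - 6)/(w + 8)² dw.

Decompose: α = 4, β = 4·(-8) - 6 = -38, so (4w - 6)/(w + 8)² = 4/(w + 8) - 38/(w + 8)². Integrate: ∫ α/(w + 8) dw = 4 ln|(w + 8)|; ∫ β/(w + 8)² dw = 38/(w + 8). Sum: 4 ln|(w + 8)| + 38/(w + 8) + C
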